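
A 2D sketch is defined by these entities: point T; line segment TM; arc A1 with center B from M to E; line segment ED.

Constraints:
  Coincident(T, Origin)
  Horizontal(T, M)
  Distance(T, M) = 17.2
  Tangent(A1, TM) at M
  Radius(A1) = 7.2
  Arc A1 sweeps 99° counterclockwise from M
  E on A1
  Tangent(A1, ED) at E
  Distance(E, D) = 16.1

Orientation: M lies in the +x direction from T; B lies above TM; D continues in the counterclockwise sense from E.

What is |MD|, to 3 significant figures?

24.7

T is at the origin; TM is horizontal with |TM| = 17.2 and M on the +x side, so M = (17.2, 0.00). The tangent condition forces BM to be normal to TM, so B = M + (0, 7.2) = (17.2, 7.20). On A1, M sits at bearing -90° from B; a 99° counterclockwise sweep puts E at bearing 9°, so E = B + 7.2·(cos 9°, sin 9°) = (24.3, 8.33). The tangent condition forces BE to be normal to ED, so ED runs along (−sin 9°, cos 9°); with |ED| = 16.1, D = (21.8, 24.2). Then |MD| = |D − M| = 24.7.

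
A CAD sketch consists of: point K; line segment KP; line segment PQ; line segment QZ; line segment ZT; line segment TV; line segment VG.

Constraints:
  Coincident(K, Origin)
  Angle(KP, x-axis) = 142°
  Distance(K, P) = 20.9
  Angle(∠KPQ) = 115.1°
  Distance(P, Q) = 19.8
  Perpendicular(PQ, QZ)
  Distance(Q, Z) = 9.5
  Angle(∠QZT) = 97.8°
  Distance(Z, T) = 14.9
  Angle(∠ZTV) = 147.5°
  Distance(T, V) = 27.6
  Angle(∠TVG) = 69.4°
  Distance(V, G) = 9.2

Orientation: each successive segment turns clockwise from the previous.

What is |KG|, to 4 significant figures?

25.83

K is at the origin; KP runs at 142.0° with length 20.9, so P = (-16.47, 12.87). ∠KPQ = 115.1° gives PQ at 77.10° from the x-axis; with |PQ| = 19.8, Q = (-12.05, 32.17). PQ ⟂ QZ, so QZ runs at -12.90°; with |QZ| = 9.5, Z = (-2.789, 30.05). ∠QZT = 97.8° gives ZT at -95.10° from the x-axis; with |ZT| = 14.9, T = (-4.113, 15.21). ∠ZTV = 147.5° gives TV at -127.6° from the x-axis; with |TV| = 27.6, V = (-20.95, -6.661). ∠TVG = 69.4° gives VG at 121.8° from the x-axis; with |VG| = 9.2, G = (-25.80, 1.158). Then |KG| = |G − K| = 25.83.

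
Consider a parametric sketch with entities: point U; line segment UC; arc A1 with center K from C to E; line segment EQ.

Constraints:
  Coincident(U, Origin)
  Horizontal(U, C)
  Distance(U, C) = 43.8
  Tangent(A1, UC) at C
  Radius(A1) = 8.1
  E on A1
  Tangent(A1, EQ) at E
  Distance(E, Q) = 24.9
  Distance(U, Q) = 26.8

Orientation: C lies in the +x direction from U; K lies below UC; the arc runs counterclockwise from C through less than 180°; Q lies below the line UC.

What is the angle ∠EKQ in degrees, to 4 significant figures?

71.98°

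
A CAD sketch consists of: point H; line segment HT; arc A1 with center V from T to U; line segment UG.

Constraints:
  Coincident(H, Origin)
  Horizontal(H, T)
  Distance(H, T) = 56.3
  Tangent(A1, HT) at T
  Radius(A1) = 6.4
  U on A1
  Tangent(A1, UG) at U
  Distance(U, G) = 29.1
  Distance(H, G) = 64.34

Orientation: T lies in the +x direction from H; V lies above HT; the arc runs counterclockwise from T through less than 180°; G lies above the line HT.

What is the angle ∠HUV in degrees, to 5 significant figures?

10.522°

Checks: |VU| = 6.400 ✓; ∠(VU, UG) = 90.00° ✓; |UG| = 29.10 ✓; |HG| = 64.34 ✓.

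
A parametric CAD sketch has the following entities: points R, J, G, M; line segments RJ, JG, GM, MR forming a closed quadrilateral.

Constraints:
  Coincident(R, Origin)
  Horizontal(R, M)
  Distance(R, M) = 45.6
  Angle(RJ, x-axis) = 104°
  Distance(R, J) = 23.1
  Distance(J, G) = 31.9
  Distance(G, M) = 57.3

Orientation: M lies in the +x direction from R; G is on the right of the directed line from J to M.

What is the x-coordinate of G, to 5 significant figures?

-10.985

R is at the origin; R and M share the same y with |RM| = 45.6 and M in +x, so M = (45.6, 0). RJ runs at 104.0° with |RJ| = 23.1, so J = (-5.5884, 22.414). G is determined by |JG| = 31.9 and |GM| = 57.3 together: it lies at the intersection of circle(J, 31.9) and circle(M, 57.3). With |JM| = 55.881, the foot of the radical line on JM is 7.6677 from J and the perpendicular offset is √(31.9² − 7.6677²) = 30.965. Taking the right-of-JM solution: G = (-10.985, -9.0265).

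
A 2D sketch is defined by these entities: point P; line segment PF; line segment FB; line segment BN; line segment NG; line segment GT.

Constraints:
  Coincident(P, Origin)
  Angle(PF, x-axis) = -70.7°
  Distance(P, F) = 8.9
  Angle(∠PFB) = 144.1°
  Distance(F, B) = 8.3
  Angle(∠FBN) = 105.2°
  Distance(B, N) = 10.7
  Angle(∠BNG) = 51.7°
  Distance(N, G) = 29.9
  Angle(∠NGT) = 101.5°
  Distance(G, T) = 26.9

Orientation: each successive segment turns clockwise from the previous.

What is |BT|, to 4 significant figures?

33.80

P is at the origin; PF runs at -70.7° with length 8.9, so F = (2.942, -8.400). ∠PFB = 144.1° gives FB at -106.6° from the x-axis; with |FB| = 8.3, B = (0.5704, -16.35). ∠FBN = 105.2° gives BN at 178.6° from the x-axis; with |BN| = 10.7, N = (-10.13, -16.09). ∠BNG = 51.7° gives NG at 50.30° from the x-axis; with |NG| = 29.9, G = (8.973, 6.913). ∠NGT = 101.5° gives GT at -28.20° from the x-axis; with |GT| = 26.9, T = (32.68, -5.799). Then |BT| = |T − B| = 33.80.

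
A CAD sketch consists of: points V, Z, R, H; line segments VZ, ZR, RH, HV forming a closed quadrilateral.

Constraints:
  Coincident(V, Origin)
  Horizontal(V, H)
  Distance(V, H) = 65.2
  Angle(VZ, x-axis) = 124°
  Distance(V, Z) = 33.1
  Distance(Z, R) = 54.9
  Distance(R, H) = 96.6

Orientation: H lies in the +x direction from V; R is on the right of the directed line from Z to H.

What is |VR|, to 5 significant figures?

38.425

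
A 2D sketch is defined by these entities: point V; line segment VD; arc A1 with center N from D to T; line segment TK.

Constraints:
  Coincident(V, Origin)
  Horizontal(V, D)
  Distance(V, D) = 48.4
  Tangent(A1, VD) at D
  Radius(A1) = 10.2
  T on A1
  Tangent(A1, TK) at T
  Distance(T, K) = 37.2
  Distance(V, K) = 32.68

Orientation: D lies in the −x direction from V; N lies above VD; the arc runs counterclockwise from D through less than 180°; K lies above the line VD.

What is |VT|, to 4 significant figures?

41.33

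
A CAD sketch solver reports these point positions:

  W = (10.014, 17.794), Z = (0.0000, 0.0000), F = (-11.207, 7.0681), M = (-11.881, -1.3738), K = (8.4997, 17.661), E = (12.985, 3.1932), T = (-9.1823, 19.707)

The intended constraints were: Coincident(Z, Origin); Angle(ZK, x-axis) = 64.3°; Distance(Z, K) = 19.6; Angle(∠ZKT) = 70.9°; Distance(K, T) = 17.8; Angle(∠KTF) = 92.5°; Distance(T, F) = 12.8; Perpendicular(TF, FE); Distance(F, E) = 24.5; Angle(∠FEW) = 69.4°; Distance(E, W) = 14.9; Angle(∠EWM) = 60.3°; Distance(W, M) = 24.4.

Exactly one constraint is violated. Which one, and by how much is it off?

Distance(W, M) = 24.4 — off by 4.70.

Z = (0.00, 0.00) ✓; ZK at 64.30° ✓; |ZK| = 19.60 ✓; ∠ZKT = 70.90° ✓; |KT| = 17.80 ✓; ∠KTF = 92.50° ✓; |TF| = 12.80 ✓; ∠(TF, FE) = 90.00° ✓; |FE| = 24.50 ✓; ∠FEW = 69.40° ✓; |EW| = 14.90 ✓; ∠EWM = 60.30° ✓; |WM| = 29.10 ✗.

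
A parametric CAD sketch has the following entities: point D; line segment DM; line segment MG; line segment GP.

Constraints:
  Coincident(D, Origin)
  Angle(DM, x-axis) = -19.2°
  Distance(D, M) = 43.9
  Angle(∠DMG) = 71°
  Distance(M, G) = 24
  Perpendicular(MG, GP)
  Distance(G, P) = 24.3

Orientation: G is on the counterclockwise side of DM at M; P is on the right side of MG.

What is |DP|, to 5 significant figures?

66.520

D is at the origin; DM runs at -19.2° with length 43.9, so M = 43.9·(cos -19.2°, sin -19.2°) = (41.458, -14.437). ∠DMG = 71.0°, so MG runs at -19.2° + (180° − 71.0°) = 89.800° from the x-axis; with |MG| = 24.0, G = M + 24.0·(cos 89.800°, sin 89.800°) = (41.542, 9.5626). MG ⟂ GP; with |GP| = 24.3 on the right of MG, P = G + 24.3·(0.99999, -0.0034907) = (65.842, 9.4778). Then |DP| = |P − D| = 66.520.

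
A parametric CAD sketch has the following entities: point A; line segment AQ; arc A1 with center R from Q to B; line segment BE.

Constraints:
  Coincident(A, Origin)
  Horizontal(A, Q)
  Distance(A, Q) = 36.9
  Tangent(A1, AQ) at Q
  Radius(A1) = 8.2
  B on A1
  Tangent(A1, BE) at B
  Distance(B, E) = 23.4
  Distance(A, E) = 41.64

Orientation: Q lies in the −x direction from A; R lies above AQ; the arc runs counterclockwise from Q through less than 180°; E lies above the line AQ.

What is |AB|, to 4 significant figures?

29.75

A is at the origin; AQ is horizontal with |AQ| = 36.9 and Q on the −x side, so Q = (-36.90, 0.000). The tangent condition forces RQ to be normal to AQ, so R = Q + (0, 8.2) = (-36.90, 8.200). Since RB ⟂ BE (tangency), |RE| = √(8.2² + 23.4²) = 24.80 regardless of where B sits on A1. So E lies on both circle(A, 41.64) and circle(R, 24.80); the above-AQ intersection is E = (-27.60, 31.18). B is the foot of the tangent from E: B = (-28.71, 7.810).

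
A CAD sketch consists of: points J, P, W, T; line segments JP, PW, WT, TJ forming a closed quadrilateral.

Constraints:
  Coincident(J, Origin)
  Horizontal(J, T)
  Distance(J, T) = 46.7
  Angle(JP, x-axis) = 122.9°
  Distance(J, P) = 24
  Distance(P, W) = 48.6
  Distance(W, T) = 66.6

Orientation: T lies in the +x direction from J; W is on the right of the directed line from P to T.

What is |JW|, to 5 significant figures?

31.496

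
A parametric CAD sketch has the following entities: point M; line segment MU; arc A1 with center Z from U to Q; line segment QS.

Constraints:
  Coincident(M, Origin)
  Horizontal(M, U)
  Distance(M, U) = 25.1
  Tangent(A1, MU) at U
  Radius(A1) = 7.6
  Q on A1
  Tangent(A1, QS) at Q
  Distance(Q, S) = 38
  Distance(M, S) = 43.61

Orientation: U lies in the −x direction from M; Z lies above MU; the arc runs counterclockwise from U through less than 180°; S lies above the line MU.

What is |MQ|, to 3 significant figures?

18.6

M is at the origin; MU is horizontal with |MU| = 25.1 and U on the −x side, so U = (-25.1, 0.00). The tangent condition forces ZU to be normal to MU, so Z = U + (0, 7.6) = (-25.1, 7.60). Since ZQ ⟂ QS (tangency), |ZS| = √(7.6² + 38.0²) = 38.8 regardless of where Q sits on A1. So S lies on both circle(M, 43.61) and circle(Z, 38.8); the above-MU intersection is S = (-8.73, 42.7). Q is the foot of the tangent from S: Q = (-17.7, 5.80).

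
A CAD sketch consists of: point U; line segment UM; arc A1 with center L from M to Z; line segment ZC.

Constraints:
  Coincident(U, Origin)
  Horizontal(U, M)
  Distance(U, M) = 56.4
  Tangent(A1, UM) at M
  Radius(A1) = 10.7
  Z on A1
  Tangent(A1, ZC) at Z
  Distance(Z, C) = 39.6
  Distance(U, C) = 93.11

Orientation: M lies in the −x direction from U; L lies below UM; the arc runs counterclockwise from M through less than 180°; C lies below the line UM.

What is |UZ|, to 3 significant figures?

66.3

U is at the origin; U and M share the same y with |UM| = 56.4 and M on the −x side, so M = (-56.4, 0.00). The tangent condition forces LM to be normal to UM, so L = M + (0, -10.7) = (-56.4, -10.7). Since LZ ⟂ ZC (tangency), |LC| = √(10.7² + 39.6²) = 41.0 regardless of where Z sits on A1. So C lies on both circle(U, 93.11) and circle(L, 41.0); the below-UM intersection is C = (-83.2, -41.7). Z is the foot of the tangent from C: Z = (-66.0, -6.05).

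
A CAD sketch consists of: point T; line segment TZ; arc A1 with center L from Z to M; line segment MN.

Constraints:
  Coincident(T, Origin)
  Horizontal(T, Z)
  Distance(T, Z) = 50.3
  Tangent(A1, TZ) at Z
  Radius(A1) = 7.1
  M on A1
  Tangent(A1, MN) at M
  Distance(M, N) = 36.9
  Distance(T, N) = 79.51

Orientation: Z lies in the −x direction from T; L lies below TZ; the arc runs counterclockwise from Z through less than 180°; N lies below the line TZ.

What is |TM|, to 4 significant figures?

57.23

Checks: |LM| = 7.100 ✓; ∠(LM, MN) = 90.00° ✓; |MN| = 36.90 ✓; |TN| = 79.51 ✓.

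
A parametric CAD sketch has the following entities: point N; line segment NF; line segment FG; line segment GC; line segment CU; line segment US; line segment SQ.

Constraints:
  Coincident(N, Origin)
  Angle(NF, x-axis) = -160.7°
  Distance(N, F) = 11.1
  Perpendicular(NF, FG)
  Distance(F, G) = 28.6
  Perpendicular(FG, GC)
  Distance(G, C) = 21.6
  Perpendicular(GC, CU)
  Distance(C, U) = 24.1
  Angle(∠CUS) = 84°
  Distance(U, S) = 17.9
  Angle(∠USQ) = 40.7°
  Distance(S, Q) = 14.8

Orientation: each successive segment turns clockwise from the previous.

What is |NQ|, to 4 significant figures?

15.58

∠CUS = 84.0° gives US at -166.7° from the x-axis; with |US| = 17.9, S = (-8.997, 3.600). ∠USQ = 40.7° gives SQ at 54.00° from the x-axis; with |SQ| = 14.8, Q = (-0.2981, 15.57). Then |NQ| = |Q − N| = 15.58.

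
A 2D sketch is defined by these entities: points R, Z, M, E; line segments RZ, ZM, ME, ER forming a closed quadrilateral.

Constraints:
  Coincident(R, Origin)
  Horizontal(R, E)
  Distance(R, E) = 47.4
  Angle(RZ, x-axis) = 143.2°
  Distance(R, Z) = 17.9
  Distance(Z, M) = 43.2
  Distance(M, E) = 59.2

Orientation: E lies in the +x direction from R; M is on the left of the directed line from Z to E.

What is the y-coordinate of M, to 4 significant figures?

46.17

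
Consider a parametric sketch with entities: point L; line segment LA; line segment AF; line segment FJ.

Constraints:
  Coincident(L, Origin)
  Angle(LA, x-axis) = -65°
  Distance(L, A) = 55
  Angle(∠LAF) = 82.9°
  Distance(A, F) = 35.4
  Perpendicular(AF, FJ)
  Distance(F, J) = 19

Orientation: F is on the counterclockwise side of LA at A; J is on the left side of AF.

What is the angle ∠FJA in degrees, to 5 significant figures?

61.777°

L is at the origin; LA runs at -65.0° with length 55.0, so A = 55.0·(cos -65.0°, sin -65.0°) = (23.244, -49.847). ∠LAF = 82.9°, so AF runs at -65.0° + (180° − 82.9°) = 32.100° from the x-axis; with |AF| = 35.4, F = A + 35.4·(cos 32.100°, sin 32.100°) = (53.232, -31.035). AF is perpendicular to FJ; with |FJ| = 19.0 on the left of AF, J = F + 19.0·(-0.53140, 0.84712) = (43.136, -14.940). Then cos ∠FJA = JF·JA / (|JF||JA|), giving 61.777°.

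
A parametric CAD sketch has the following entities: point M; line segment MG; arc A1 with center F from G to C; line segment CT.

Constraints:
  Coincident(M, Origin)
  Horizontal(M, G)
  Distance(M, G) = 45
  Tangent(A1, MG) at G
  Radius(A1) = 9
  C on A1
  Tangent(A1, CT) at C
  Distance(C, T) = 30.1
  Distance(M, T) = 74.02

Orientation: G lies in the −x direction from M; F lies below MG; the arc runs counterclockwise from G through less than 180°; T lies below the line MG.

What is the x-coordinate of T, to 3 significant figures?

-67.0

M is at the origin; MG is horizontal with |MG| = 45.0 and G on the −x side, so G = (-45.0, 0.00). Tangency of A1 to MG means the radius FG is perpendicular to MG, so F = G + (0, -9) = (-45.0, -9.00). Since FC ⟂ CT (tangency), |FT| = √(9.0² + 30.1²) = 31.4 regardless of where C sits on A1. So T lies on both circle(M, 74.02) and circle(F, 31.4); the below-MG intersection is T = (-67.0, -31.4). C is the foot of the tangent from T: C = (-53.0, -4.79).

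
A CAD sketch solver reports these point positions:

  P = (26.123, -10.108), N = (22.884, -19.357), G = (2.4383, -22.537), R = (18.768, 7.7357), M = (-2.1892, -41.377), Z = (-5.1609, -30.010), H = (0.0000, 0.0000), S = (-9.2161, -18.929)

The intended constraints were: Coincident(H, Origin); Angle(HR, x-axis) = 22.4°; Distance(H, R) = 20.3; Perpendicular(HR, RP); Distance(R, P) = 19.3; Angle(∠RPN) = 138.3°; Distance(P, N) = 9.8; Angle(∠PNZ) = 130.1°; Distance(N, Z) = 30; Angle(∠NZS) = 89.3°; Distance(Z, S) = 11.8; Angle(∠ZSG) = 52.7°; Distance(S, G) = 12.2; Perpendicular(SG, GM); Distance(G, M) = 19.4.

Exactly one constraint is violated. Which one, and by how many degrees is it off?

Perpendicular(SG, GM) — off by 3.40°.

H = (0.00, 0.00) ✓; HR at 22.40° ✓; |HR| = 20.30 ✓; ∠(HR, RP) = 90.00° ✓; |RP| = 19.30 ✓; ∠RPN = 138.3° ✓; |PN| = 9.800 ✓; ∠PNZ = 130.1° ✓; |NZ| = 30.00 ✓; ∠NZS = 89.30° ✓; |ZS| = 11.80 ✓; ∠ZSG = 52.70° ✓; |SG| = 12.20 ✓; ∠(SG, GM) = 86.60° ✗; |GM| = 19.40 ✓.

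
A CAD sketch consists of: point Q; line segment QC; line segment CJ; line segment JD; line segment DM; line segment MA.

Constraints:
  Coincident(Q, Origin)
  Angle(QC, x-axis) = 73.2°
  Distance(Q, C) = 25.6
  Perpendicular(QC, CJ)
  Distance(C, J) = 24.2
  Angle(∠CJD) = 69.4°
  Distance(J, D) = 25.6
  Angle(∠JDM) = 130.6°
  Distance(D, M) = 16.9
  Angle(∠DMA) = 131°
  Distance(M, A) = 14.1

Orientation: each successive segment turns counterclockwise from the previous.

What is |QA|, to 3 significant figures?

13.3

Q is at the origin; QC runs at 73.2° with length 25.6, so C = (7.40, 24.5). QC ⟂ CJ, so CJ runs at 163°; with |CJ| = 24.2, J = (-15.8, 31.5). ∠CJD = 69.4° gives JD at -86.2° from the x-axis; with |JD| = 25.6, D = (-14.1, 5.96). ∠JDM = 130.6° gives DM at -36.8° from the x-axis; with |DM| = 16.9, M = (-0.539, -4.17). ∠DMA = 131.0° gives MA at 12.2° from the x-axis; with |MA| = 14.1, A = (13.2, -1.19). Then |QA| = |A − Q| = 13.3.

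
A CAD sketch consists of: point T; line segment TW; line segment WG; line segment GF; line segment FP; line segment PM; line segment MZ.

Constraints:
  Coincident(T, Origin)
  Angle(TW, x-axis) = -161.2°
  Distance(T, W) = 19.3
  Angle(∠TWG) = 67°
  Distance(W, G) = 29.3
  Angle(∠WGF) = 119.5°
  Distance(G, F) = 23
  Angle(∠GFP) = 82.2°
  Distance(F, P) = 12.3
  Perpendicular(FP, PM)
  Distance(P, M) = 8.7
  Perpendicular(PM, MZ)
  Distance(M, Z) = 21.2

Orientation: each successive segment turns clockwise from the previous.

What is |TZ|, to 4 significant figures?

39.21

FP ⟂ PM, so PM runs at -162.5°; with |PM| = 8.7, M = (0.07079, 18.48). PM ⟂ MZ, so MZ runs at 107.5°; with |MZ| = 21.2, Z = (-6.304, 38.70). Then |TZ| = |Z − T| = 39.21.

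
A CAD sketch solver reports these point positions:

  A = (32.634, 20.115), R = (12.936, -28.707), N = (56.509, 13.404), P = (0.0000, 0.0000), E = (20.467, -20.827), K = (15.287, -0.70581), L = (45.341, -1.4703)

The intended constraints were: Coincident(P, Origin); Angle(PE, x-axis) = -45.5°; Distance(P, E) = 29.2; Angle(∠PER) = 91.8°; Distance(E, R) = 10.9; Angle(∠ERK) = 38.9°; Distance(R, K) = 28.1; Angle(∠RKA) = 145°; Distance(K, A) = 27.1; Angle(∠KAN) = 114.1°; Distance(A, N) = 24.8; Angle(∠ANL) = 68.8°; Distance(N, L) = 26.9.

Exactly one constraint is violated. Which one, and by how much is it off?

Distance(N, L) = 26.9 — off by 8.30.

P = (0.00, 0.00) ✓; PE at -45.50° ✓; |PE| = 29.20 ✓; ∠PER = 91.80° ✓; |ER| = 10.90 ✓; ∠ERK = 38.90° ✓; |RK| = 28.10 ✓; ∠RKA = 145.0° ✓; |KA| = 27.10 ✓; ∠KAN = 114.1° ✓; |AN| = 24.80 ✓; ∠ANL = 68.80° ✓; |NL| = 18.60 ✗.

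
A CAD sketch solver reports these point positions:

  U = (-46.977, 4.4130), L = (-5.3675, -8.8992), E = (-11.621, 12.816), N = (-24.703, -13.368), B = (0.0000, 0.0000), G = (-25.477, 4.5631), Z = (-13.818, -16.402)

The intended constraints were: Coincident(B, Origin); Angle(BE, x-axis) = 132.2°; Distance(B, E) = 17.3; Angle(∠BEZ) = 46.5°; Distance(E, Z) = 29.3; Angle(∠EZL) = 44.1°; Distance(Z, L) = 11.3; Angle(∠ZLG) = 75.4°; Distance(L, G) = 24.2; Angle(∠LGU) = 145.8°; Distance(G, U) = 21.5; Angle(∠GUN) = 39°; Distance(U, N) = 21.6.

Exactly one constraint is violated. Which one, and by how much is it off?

Distance(U, N) = 21.6 — off by 6.90.

B = (0.00, 0.00) ✓; BE at 132.2° ✓; |BE| = 17.30 ✓; ∠BEZ = 46.50° ✓; |EZ| = 29.30 ✓; ∠EZL = 44.10° ✓; |ZL| = 11.30 ✓; ∠ZLG = 75.40° ✓; |LG| = 24.20 ✓; ∠LGU = 145.8° ✓; |GU| = 21.50 ✓; ∠GUN = 39.00° ✓; |UN| = 28.50 ✗.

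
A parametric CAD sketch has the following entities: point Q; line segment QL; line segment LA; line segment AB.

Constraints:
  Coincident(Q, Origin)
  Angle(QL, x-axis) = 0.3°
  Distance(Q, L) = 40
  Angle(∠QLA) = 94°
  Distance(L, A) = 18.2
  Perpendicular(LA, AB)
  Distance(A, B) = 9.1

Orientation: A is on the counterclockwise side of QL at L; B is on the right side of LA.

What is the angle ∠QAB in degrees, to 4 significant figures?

152.3°

Q is at the origin; QL runs at 0.3° with length 40.0, so L = 40.0·(cos 0.3°, sin 0.3°) = (40.00, 0.2094). ∠QLA = 94.0°, so LA runs at 0.3° + (180° − 94.0°) = 86.30° from the x-axis; with |LA| = 18.2, A = L + 18.2·(cos 86.30°, sin 86.30°) = (41.17, 18.37). The perpendicularity gives AB at right angles to LA; with |AB| = 9.1 on the right of LA, B = A + 9.1·(0.9979, -0.06453) = (50.25, 17.78). Then cos ∠QAB = AQ·AB / (|AQ||AB|), giving 152.3°.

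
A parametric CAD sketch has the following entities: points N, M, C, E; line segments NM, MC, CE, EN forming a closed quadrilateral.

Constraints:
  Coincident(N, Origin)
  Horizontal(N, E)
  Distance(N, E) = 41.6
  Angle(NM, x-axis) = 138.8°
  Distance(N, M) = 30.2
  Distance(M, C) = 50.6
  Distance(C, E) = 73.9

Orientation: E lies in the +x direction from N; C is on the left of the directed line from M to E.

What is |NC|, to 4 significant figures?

63.33

Checks: N = (0.00, 0.00) ✓; |MC| = 50.60 ✓; |CE| = 73.90 ✓.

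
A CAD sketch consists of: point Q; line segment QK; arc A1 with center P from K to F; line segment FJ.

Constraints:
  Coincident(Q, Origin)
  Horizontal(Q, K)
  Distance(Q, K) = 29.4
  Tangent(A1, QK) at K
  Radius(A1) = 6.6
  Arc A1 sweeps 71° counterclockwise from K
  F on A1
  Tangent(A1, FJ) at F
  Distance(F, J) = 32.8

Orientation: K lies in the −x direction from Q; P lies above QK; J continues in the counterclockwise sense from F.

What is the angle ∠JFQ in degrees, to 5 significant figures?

81.880°

Q is at the origin; QK is horizontal with |QK| = 29.4 and K on the −x side, so K = (-29.400, 0.0000). The tangent condition forces PK to be normal to QK, so P = K + (0, 6.6) = (-29.400, 6.6000). On A1, K sits at bearing -90° from P; a 71° counterclockwise sweep puts F at bearing -19°, so F = P + 6.6·(cos -19°, sin -19°) = (-23.160, 4.4513). Since A1 is tangent to FJ there, PF ⟂ FJ, so FJ runs along (−sin -19°, cos -19°); with |FJ| = 32.8, J = (-12.481, 35.464). Then cos ∠JFQ = FJ·FQ / (|FJ||FQ|), giving 81.880°.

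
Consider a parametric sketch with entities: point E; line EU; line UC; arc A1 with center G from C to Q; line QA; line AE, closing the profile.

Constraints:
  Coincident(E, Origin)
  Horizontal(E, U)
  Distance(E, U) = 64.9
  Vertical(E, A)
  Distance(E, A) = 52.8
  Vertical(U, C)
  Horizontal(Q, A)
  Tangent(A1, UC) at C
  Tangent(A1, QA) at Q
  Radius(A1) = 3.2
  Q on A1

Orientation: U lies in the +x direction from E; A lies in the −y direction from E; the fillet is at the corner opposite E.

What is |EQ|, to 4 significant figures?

81.21

E is at the origin; EU is horizontal with |EU| = 64.9 and U on the +x side, so U = (64.90, 0.000). E and A share the same x with |EA| = 52.8 and A on the −y side, so A = (0.000, -52.80). The virtual corner opposite E is at (64.90, -52.80). The tangent condition forces GC to be normal to UC and the tangent condition forces GQ to be normal to QA, with radius 3.2, so the center G sits 3.2 in from both sides at G = (61.70, -49.60). That places the tangent points at C = (64.90, -49.60) on UC and Q = (61.70, -52.80) on QA. Then |EQ| = |Q − E| = 81.21.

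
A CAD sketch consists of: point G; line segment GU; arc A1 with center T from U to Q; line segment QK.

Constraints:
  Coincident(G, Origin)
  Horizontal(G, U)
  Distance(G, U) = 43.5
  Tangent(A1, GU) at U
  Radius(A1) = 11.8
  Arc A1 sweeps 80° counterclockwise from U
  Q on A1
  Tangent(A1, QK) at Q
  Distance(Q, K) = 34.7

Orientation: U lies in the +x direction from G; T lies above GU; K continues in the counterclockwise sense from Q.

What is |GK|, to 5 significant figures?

75.287

G is at the origin; GU is horizontal with |GU| = 43.5 and U on the +x side, so U = (43.500, 0.0000). The tangent condition forces TU to be normal to GU, so T = U + (0, 11.8) = (43.500, 11.800). On A1, U sits at bearing -90° from T; an 80° counterclockwise sweep puts Q at bearing -10°, so Q = T + 11.8·(cos -10°, sin -10°) = (55.121, 9.7510). Tangency of A1 to QK means the radius TQ is perpendicular to QK, so QK runs along (−sin -10°, cos -10°); with |QK| = 34.7, K = (61.146, 43.924). Then |GK| = |K − G| = 75.287.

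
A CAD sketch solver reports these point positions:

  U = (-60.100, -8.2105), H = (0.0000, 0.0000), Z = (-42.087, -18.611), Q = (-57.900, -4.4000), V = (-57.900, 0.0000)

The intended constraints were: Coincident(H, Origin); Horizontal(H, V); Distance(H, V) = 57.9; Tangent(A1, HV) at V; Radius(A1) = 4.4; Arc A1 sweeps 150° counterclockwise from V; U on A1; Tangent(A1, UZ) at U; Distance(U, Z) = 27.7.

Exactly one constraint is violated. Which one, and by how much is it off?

Distance(U, Z) = 27.7 — off by 6.90.

H = (0.00, 0.00) ✓; H.y = 0.00, V.y = 0.00 ✓; |HV| = 57.90 ✓; ∠(QV, VH) = 90.00° ✓; |QV| = 4.400 ✓; bearing(Q→U) − bearing(Q→V) = 150.0° ✓; |QU| = 4.400 ✓; ∠(QU, UZ) = 90.00° ✓; |UZ| = 20.80 ✗.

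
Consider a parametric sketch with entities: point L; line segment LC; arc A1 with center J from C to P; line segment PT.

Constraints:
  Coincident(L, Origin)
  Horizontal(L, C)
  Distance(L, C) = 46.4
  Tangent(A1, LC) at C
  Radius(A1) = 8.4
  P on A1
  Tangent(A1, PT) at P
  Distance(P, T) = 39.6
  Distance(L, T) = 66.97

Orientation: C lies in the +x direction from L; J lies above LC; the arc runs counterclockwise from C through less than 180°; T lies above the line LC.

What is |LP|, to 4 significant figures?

55.55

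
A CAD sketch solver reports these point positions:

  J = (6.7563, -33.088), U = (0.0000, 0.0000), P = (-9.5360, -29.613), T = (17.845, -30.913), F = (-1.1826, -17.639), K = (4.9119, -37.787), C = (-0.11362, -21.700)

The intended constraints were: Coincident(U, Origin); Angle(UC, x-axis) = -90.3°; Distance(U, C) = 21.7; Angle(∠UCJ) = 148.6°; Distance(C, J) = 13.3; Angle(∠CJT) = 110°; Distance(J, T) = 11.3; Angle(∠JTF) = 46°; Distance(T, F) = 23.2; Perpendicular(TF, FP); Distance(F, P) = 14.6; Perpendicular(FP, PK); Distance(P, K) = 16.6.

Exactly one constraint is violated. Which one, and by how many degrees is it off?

Perpendicular(FP, PK) — off by 5.40°.

U = (0.00, 0.00) ✓; UC at -90.30° ✓; |UC| = 21.70 ✓; ∠UCJ = 148.6° ✓; |CJ| = 13.30 ✓; ∠CJT = 110.0° ✓; |JT| = 11.30 ✓; ∠JTF = 46.00° ✓; |TF| = 23.20 ✓; ∠(TF, FP) = 90.00° ✓; |FP| = 14.60 ✓; ∠(FP, PK) = 95.40° ✗; |PK| = 16.60 ✓.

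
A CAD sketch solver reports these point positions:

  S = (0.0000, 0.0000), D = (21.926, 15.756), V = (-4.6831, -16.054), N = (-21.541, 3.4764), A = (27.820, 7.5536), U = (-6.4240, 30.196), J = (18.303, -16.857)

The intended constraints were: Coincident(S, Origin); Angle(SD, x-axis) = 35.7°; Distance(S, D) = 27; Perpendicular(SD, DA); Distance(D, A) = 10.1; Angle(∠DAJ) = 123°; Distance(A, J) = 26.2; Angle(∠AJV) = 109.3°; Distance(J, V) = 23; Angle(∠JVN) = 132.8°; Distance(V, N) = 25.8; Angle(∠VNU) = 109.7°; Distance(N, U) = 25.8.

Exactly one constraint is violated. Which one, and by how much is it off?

Distance(N, U) = 25.8 — off by 4.90.

S = (0.00, 0.00) ✓; SD at 35.70° ✓; |SD| = 27.00 ✓; ∠(SD, DA) = 90.00° ✓; |DA| = 10.10 ✓; ∠DAJ = 123.0° ✓; |AJ| = 26.20 ✓; ∠AJV = 109.3° ✓; |JV| = 23.00 ✓; ∠JVN = 132.8° ✓; |VN| = 25.80 ✓; ∠VNU = 109.7° ✓; |NU| = 30.70 ✗.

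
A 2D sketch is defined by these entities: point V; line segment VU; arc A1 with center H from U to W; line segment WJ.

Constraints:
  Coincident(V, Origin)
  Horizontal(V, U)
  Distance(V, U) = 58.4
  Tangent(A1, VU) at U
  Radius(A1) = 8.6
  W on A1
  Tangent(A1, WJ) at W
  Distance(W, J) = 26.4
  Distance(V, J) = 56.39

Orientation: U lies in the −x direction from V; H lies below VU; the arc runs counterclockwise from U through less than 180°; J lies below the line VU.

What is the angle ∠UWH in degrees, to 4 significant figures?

22.21°

Checks: |HW| = 8.600 ✓; ∠(HW, WJ) = 90.00° ✓; |WJ| = 26.40 ✓; |VJ| = 56.39 ✓.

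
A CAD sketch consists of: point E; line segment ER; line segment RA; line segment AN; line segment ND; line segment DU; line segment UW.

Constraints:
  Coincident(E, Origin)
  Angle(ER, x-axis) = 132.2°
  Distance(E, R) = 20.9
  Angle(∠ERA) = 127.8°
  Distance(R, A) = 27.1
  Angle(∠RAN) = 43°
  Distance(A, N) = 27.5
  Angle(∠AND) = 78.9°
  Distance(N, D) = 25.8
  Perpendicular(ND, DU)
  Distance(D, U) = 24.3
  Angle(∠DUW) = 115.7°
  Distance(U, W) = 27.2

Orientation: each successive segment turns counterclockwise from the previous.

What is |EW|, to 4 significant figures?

52.89

E is at the origin; ER runs at 132.2° with length 20.9, so R = (-14.04, 15.48). ∠ERA = 127.8° gives RA at -175.6° from the x-axis; with |RA| = 27.1, A = (-41.06, 13.40). ∠RAN = 43.0° gives AN at -38.60° from the x-axis; with |AN| = 27.5, N = (-19.57, -3.753). ∠AND = 78.9° gives ND at 62.50° from the x-axis; with |ND| = 25.8, D = (-7.654, 19.13). ND is perpendicular to DU, so DU runs at 152.5°; with |DU| = 24.3, U = (-29.21, 30.35). ∠DUW = 115.7° gives UW at -143.2° from the x-axis; with |UW| = 27.2, W = (-50.99, 14.06). Then |EW| = |W − E| = 52.89.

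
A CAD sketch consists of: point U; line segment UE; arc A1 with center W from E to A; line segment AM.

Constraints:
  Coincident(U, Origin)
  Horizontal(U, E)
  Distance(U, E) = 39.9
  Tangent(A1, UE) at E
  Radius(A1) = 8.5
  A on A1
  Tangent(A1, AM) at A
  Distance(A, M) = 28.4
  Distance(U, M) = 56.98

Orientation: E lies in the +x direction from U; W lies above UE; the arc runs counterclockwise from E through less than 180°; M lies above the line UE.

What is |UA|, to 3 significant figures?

49.3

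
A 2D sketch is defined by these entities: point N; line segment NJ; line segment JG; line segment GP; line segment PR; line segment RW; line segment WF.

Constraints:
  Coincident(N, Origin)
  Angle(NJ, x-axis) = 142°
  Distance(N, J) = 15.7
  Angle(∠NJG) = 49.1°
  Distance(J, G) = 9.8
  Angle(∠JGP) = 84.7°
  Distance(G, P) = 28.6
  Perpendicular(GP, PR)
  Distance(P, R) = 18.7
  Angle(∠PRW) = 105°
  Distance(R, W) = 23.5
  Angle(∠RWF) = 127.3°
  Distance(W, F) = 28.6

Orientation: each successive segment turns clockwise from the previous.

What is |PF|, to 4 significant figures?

45.91

N is at the origin; NJ runs at 142.0° with length 15.7, so J = (-12.37, 9.666). ∠NJG = 49.1° gives JG at 11.10° from the x-axis; with |JG| = 9.8, G = (-2.755, 11.55). ∠JGP = 84.7° gives GP at -84.20° from the x-axis; with |GP| = 28.6, P = (0.1351, -16.90). The perpendicularity gives PR at right angles to GP, so PR runs at -174.2°; with |PR| = 18.7, R = (-18.47, -18.79). ∠PRW = 105.0° gives RW at 110.8° from the x-axis; with |RW| = 23.5, W = (-26.81, 3.178). ∠RWF = 127.3° gives WF at 58.10° from the x-axis; with |WF| = 28.6, F = (-11.70, 27.46). Then |PF| = |F − P| = 45.91.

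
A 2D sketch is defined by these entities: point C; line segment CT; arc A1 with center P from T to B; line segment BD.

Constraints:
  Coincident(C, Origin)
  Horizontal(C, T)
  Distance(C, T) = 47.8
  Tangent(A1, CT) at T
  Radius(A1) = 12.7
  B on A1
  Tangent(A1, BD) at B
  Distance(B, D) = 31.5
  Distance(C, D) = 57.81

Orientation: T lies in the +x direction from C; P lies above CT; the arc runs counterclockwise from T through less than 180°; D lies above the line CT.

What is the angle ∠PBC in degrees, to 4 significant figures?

21.06°

Checks: |CT| = 47.80 ✓; |PB| = 12.70 ✓; ∠(PB, BD) = 90.00° ✓; |BD| = 31.50 ✓; |CD| = 57.81 ✓.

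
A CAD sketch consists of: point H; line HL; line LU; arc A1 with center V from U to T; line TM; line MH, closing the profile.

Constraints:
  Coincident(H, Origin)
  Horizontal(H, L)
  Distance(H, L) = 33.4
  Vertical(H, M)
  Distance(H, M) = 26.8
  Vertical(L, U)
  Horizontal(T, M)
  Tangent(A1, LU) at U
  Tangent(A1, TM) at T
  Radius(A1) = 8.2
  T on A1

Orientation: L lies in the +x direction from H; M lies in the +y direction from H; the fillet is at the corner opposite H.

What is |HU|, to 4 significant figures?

38.23

The virtual corner opposite H is at (33.40, 26.80). The tangent condition forces VU to be normal to LU and tangency of A1 to TM means the radius VT is perpendicular to TM, with radius 8.2, so the center V sits 8.2 in from both sides at V = (25.20, 18.60). That places the tangent points at U = (33.40, 18.60) on LU and T = (25.20, 26.80) on TM. Then |HU| = |U − H| = 38.23.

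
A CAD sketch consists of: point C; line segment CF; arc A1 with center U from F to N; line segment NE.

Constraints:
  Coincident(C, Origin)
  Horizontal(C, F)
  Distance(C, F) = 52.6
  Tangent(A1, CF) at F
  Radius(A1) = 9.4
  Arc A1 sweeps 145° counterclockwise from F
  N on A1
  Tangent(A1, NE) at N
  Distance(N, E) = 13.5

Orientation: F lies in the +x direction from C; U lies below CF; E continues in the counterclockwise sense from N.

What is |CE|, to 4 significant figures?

63.34

On A1, F sits at bearing 90° from U; a 145° counterclockwise sweep puts N at bearing 235°, so N = U + 9.4·(cos 235°, sin 235°) = (47.21, -17.10). Since A1 is tangent to NE there, UN ⟂ NE, so NE runs along (−sin 235°, cos 235°); with |NE| = 13.5, E = (58.27, -24.84). Then |CE| = |E − C| = 63.34.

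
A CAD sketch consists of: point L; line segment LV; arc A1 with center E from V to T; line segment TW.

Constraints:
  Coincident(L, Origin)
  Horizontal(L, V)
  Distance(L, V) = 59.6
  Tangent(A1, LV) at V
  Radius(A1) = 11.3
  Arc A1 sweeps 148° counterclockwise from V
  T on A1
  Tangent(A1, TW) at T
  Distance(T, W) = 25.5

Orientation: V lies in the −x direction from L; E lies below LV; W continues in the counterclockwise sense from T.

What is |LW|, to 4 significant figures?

55.82

L is at the origin; LV is horizontal with |LV| = 59.6 and V on the −x side, so V = (-59.60, 0.000). A1 meets LV tangentially, so EV is at right angles to LV, so E = V + (0, -11.3) = (-59.60, -11.30). On A1, V sits at bearing 90° from E; a 148° counterclockwise sweep puts T at bearing 238°, so T = E + 11.3·(cos 238°, sin 238°) = (-65.59, -20.88). The tangent condition forces ET to be normal to TW, so TW runs along (−sin 238°, cos 238°); with |TW| = 25.5, W = (-43.96, -34.40). Then |LW| = |W − L| = 55.82.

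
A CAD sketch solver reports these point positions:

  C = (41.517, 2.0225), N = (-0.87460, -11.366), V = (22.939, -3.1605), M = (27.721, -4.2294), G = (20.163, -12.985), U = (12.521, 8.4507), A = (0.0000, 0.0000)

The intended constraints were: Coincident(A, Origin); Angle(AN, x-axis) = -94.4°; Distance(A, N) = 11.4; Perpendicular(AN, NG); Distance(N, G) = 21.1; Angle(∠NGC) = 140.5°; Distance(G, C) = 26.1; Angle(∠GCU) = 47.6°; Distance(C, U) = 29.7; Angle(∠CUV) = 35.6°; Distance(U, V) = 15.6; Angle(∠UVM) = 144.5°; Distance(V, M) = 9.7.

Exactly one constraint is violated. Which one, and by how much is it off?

Distance(V, M) = 9.7 — off by 4.80.

A = (0.00, 0.00) ✓; AN at -94.40° ✓; |AN| = 11.40 ✓; ∠(AN, NG) = 90.00° ✓; |NG| = 21.10 ✓; ∠NGC = 140.5° ✓; |GC| = 26.10 ✓; ∠GCU = 47.60° ✓; |CU| = 29.70 ✓; ∠CUV = 35.60° ✓; |UV| = 15.60 ✓; ∠UVM = 144.5° ✓; |VM| = 4.900 ✗.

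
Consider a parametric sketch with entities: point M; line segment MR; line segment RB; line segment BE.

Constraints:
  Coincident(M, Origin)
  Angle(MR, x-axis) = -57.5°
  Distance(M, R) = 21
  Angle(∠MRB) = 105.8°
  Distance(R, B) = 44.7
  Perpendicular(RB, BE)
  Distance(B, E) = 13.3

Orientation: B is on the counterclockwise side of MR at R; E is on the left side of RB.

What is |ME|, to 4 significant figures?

50.89

∠MRB = 105.8°, so RB runs at -57.5° + (180° − 105.8°) = 16.70° from the x-axis; with |RB| = 44.7, B = R + 44.7·(cos 16.70°, sin 16.70°) = (54.10, -4.866). RB is perpendicular to BE; with |BE| = 13.3 on the left of RB, E = B + 13.3·(-0.2874, 0.9578) = (50.28, 7.873). Then |ME| = |E − M| = 50.89.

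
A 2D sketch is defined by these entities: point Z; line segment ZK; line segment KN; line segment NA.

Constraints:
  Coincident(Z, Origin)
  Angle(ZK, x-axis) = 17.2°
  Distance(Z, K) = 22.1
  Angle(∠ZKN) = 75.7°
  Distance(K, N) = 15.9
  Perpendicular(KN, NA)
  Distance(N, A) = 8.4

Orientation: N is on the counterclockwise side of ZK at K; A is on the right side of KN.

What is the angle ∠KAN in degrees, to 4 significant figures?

62.15°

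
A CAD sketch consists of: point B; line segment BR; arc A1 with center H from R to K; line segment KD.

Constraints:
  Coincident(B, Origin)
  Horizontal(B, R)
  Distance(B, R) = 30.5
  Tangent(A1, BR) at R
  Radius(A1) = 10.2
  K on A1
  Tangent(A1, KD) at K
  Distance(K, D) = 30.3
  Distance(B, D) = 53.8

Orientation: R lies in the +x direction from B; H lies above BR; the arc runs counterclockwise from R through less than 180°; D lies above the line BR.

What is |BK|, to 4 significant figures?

42.33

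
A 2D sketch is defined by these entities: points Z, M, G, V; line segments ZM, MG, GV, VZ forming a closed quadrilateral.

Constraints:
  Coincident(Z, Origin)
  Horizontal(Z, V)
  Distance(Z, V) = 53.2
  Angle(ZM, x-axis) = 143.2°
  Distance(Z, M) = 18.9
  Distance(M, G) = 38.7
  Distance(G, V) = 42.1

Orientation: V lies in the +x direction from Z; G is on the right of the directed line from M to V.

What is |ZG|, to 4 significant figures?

19.94

Checks: |MG| = 38.70 ✓; |GV| = 42.10 ✓.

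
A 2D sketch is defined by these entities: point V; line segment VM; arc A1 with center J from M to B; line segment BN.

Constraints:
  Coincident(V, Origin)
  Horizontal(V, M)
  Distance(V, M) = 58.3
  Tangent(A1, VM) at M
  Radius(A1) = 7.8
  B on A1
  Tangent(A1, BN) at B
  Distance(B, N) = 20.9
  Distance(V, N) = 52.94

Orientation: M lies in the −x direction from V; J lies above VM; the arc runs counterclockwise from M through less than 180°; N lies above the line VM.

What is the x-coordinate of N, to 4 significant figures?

-45.91

V is at the origin; VM is horizontal with |VM| = 58.3 and M on the −x side, so M = (-58.30, 0.000). Since A1 is tangent to VM there, JM ⟂ VM, so J = M + (0, 7.8) = (-58.30, 7.800). Since JB ⟂ BN (tangency), |JN| = √(7.8² + 20.9²) = 22.31 regardless of where B sits on A1. So N lies on both circle(V, 52.94) and circle(J, 22.31); the above-VM intersection is N = (-45.91, 26.35). B is the foot of the tangent from N: B = (-50.71, 6.011).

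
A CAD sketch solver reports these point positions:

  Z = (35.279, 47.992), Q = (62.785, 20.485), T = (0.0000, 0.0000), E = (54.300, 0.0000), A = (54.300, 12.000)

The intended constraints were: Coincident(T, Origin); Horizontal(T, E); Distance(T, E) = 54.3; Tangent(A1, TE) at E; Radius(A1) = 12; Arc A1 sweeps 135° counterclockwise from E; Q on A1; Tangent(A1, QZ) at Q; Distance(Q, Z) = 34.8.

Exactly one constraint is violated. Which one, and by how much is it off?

Distance(Q, Z) = 34.8 — off by 4.10.

T = (0.00, 0.00) ✓; T.y = 0.00, E.y = 0.00 ✓; |TE| = 54.30 ✓; ∠(AE, ET) = 90.00° ✓; |AE| = 12.00 ✓; bearing(A→Q) − bearing(A→E) = 135.0° ✓; |AQ| = 12.00 ✓; ∠(AQ, QZ) = 90.00° ✓; |QZ| = 38.90 ✗.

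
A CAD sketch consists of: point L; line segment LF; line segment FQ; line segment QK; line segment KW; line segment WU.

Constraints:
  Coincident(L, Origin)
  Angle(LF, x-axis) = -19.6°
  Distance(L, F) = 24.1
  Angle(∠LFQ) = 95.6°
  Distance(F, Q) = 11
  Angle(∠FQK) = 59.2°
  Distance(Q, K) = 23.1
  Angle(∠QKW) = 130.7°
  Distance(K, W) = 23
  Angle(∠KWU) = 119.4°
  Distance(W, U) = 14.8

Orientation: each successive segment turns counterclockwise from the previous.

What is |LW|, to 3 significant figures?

21.1

L is at the origin; LF runs at -19.6° with length 24.1, so F = (22.7, -8.08). ∠LFQ = 95.6° gives FQ at 64.8° from the x-axis; with |FQ| = 11.0, Q = (27.4, 1.87). ∠FQK = 59.2° gives QK at -174° from the x-axis; with |QK| = 23.1, K = (4.40, -0.385). ∠QKW = 130.7° gives KW at -125° from the x-axis; with |KW| = 23.0, W = (-8.83, -19.2). Then |LW| = |W − L| = 21.1.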